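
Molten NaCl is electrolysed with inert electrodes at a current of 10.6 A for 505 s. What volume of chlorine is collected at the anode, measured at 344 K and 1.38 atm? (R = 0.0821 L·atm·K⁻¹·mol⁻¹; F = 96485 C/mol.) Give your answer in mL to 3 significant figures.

Q = It = 10.6 × 505 = 5353 C
n(e⁻) = Q/F = 5353/96485 = 0.05548 mol
2Cl⁻ → Cl₂ + 2e⁻, so n(Cl₂) = 0.05548 / 2 = 0.02774 mol
V = nRT/P = 0.02774 × 0.0821 × 344 / 1.38 = 0.5677 L
= 568 mL

568 mL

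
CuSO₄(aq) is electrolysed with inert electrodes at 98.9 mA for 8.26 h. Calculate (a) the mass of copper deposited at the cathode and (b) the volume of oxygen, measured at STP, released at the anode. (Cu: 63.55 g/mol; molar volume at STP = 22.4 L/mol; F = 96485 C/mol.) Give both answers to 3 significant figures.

0.969 g Cu; 0.171 L O₂

Q = 0.0989 × 29736 = 2941 C; n(e⁻) = 2941 / 96485 = 0.03048 mol
Cathode: Cu²⁺ + 2e⁻ → Cu → n(Cu) = 0.03048/2 = 0.01524 mol → 0.969 g
Anode: 2H₂O → O₂ + 4H⁺ + 4e⁻ → n(O₂) = 0.03048/4 = 0.007620 mol → 0.171 L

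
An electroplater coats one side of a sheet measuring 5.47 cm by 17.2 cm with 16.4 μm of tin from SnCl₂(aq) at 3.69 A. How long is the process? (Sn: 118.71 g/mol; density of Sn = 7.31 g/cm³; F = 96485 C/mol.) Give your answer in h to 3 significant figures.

0.138 h

Plated area = 5.47 × 17.2 = 94.08 cm²
Volume = 94.08 × 16.4×10⁻⁴ cm = 0.1543 cm³
m(Sn) = 0.1543 × 7.31 = 1.128 g
n(Sn) = 1.128 / 118.71 = 0.009502 mol; n(e⁻) = 2 × 0.009502 = 0.01900 mol
Q = 0.01900 × 96485 = 1833 C
t = 1833 / 3.69 = 496.7 s = 0.138 h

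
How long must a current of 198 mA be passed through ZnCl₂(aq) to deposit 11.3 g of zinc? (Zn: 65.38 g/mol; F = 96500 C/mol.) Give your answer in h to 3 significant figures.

46.8 h

n(Zn) = 11.3 / 65.38 = 0.1728 mol
Zn²⁺ + 2e⁻ → Zn, so n(e⁻) = 2 × 0.1728 = 0.3456 mol
Q = 0.3456 × 96500 = 33350 C
t = Q / I = 33350 / 0.198 = 1.684×10^5 s = 46.8 h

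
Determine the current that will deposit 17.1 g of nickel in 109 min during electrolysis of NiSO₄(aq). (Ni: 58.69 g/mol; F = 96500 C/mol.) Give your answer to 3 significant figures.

8.60 A

n(Ni) = 17.1 / 58.69 = 0.2914 mol
Ni²⁺ + 2e⁻ → Ni, so n(e⁻) = 2 × 0.2914 = 0.5828 mol
Q = 0.5828 × 96500 = 56240 C
I = Q / t = 56240 / 6540 s = 8.60 A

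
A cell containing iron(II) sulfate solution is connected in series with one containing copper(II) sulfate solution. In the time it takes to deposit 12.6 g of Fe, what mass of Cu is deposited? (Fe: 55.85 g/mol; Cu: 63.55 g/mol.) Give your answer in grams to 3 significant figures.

n(Fe) = 12.6 / 55.85 = 0.2256 mol
Fe²⁺ + 2e⁻ → Fe, so n(e⁻) = 2 × 0.2256 = 0.4512 mol
In series, the same 0.4512 mol of electrons flows through the second cell.
Cu²⁺ + 2e⁻ → Cu, so n(Cu) = 0.4512 / 2 = 0.2256 mol
m(Cu) = 0.2256 × 63.55 = 14.3 g

14.3 g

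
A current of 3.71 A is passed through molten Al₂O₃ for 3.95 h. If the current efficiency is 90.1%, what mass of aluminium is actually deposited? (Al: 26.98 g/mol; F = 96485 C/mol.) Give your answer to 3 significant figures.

Q = 3.71 × 14220 = 52760 C
n(e⁻) = 52760 / 96485 = 0.5468 mol
Al³⁺ + 3e⁻ → Al, so theoretical m(Al) = 0.1823 × 26.98 = 4.918 g
Actual mass = 90.1% × 4.918 = 4.43 g

4.43 g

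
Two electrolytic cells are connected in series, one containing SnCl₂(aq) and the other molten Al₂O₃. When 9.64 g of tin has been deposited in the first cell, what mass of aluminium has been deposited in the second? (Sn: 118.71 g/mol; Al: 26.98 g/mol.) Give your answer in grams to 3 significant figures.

1.46 g

n(Sn) = 9.64 / 118.71 = 0.08121 mol
Sn²⁺ + 2e⁻ → Sn, so n(e⁻) = 2 × 0.08121 = 0.1624 mol
Same current for the same time ⇒ same n(e⁻) = 0.1624 mol in both cells.
Al³⁺ + 3e⁻ → Al, so n(Al) = 0.1624 / 3 = 0.05413 mol
m(Al) = 0.05413 × 26.98 = 1.46 g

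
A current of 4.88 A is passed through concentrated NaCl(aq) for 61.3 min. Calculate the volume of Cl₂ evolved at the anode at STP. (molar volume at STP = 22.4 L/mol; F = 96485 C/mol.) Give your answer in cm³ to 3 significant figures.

2080 cm³

Q = It = 4.88 × 3678 = 17950 C
n(e⁻) = 17950 / 96485 = 0.1860 mol
2Cl⁻ → Cl₂ + 2e⁻, so n(Cl₂) = 0.1860 / 2 = 0.09300 mol
V = 0.09300 × 22.4 = 2.083 L
= 2080 cm³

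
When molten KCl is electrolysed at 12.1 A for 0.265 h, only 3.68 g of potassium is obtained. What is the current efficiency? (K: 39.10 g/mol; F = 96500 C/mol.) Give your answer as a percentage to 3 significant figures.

78.7%

Q = 12.1 × 954 = 11540 C
n(e⁻) = 11540 / 96500 = 0.1196 mol
K⁺ + e⁻ → K, so theoretical n(K) = 0.1196 mol → 4.676 g
Efficiency = 3.68 / 4.676 = 0.7870 = 78.7%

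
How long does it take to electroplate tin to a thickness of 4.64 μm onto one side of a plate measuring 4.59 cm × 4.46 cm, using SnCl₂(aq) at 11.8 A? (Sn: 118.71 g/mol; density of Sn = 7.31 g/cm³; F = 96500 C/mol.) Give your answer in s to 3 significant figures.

Plated area = 4.59 × 4.46 = 20.47 cm²
Volume = 20.47 × 4.64×10⁻⁴ cm = 0.009498 cm³
m(Sn) = 0.009498 × 7.31 = 0.06943 g
n(Sn) = 0.06943 / 118.71 = 5.849×10^-4 mol; n(e⁻) = 2 × 5.849×10^-4 = 0.001170 mol
Q = 0.001170 × 96500 = 112.9 C
t = 112.9 / 11.8 = 9.568 s

9.57 s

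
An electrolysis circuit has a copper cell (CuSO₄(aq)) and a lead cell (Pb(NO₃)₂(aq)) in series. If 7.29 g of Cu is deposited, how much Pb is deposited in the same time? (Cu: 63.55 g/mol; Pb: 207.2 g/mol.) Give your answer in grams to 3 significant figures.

23.8 g

n(Cu) = 7.29 / 63.55 = 0.1147 mol
Cu²⁺ + 2e⁻ → Cu, so n(e⁻) = 2 × 0.1147 = 0.2294 mol
In series, the same 0.2294 mol of electrons flows through the second cell.
Pb²⁺ + 2e⁻ → Pb, so n(Pb) = 0.2294 / 2 = 0.1147 mol
m(Pb) = 0.1147 × 207.2 = 23.8 g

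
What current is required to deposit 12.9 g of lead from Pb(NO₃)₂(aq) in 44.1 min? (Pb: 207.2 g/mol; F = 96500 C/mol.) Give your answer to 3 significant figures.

4.54 A

n(Pb) = 12.9 / 207.2 = 0.06226 mol
Pb²⁺ + 2e⁻ → Pb, so n(e⁻) = 2 × 0.06226 = 0.1245 mol
Q = 0.1245 × 96500 = 12010 C
I = Q / t = 12010 / 2646 s = 4.54 A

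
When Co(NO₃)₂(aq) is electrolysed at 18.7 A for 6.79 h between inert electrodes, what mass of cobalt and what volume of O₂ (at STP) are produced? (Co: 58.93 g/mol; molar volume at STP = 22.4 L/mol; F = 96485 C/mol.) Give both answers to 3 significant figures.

140 g Co; 26.5 L O₂

Q = 18.7 × 24444 = 4.571×10^5 C; n(e⁻) = 4.571×10^5 / 96485 = 4.738 mol
Cathode: Co²⁺ + 2e⁻ → Co → n(Co) = 4.738/2 = 2.369 mol → 140 g
Anode: 2H₂O → O₂ + 4H⁺ + 4e⁻ → n(O₂) = 4.738/4 = 1.185 mol → 26.5 L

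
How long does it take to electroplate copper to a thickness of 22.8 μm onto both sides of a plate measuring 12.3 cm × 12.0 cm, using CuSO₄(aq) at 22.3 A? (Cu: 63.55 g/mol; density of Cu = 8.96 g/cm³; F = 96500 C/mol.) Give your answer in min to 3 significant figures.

13.7 min

Plated area = 2 × 12.3 × 12.0 = 295.2 cm²
Volume = 295.2 × 22.8×10⁻⁴ cm = 0.6731 cm³
m(Cu) = 0.6731 × 8.96 = 6.031 g
n(Cu) = 6.031 / 63.55 = 0.09490 mol; n(e⁻) = 2 × 0.09490 = 0.1898 mol
Q = 0.1898 × 96500 = 18320 C
t = 18320 / 22.3 = 821.5 s = 13.7 min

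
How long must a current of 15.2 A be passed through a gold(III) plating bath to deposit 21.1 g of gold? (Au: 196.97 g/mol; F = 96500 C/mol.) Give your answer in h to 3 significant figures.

0.567 h

n(Au) = 21.1 / 196.97 = 0.1071 mol
Au³⁺ + 3e⁻ → Au, so n(e⁻) = 3 × 0.1071 = 0.3213 mol
Q = 0.3213 × 96500 = 31010 C
t = Q / I = 31010 / 15.2 = 2040 s = 0.567 h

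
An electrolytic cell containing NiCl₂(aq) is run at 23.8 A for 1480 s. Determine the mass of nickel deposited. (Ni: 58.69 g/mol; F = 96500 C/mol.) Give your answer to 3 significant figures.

10.7 g

Q = 23.8 A × 1480 s = 35220 C
n(e⁻) = 35220 / 96500 = 0.3650 mol
Ni²⁺ + 2e⁻ → Ni, so n(Ni) = 0.3650 / 2 = 0.1825 mol
m = 0.1825 × 58.69 = 10.7 g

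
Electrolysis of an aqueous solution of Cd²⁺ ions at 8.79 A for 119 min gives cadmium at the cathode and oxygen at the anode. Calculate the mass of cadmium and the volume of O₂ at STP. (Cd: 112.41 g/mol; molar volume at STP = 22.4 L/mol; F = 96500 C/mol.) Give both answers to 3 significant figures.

Q = 8.79 × 7140 = 62760 C; n(e⁻) = 62760 / 96500 = 0.6504 mol
Cathode: Cd²⁺ + 2e⁻ → Cd → n(Cd) = 0.6504/2 = 0.3252 mol → 36.6 g
Anode: 2H₂O → O₂ + 4H⁺ + 4e⁻ → n(O₂) = 0.6504/4 = 0.1626 mol → 3.64 L

36.6 g Cd; 3.64 L O₂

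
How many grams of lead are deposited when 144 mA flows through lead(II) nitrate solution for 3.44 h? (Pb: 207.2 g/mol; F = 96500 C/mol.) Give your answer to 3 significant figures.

1.91 g

Charge passed = 0.144 × 12384 = 1783 C
n(e⁻) = 1783 / 96500 = 0.01848 mol
Pb²⁺ + 2e⁻ → Pb, so n(Pb) = 0.01848 / 2 = 0.009240 mol
m = 0.009240 × 207.2 = 1.91 g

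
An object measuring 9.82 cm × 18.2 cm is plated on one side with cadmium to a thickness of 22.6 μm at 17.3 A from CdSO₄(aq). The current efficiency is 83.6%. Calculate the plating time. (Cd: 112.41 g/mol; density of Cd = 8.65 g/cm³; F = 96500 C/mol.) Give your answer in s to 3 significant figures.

415 s

Plated area = 9.82 × 18.2 = 178.7 cm²
Volume = 178.7 × 22.6×10⁻⁴ cm = 0.4039 cm³
m(Cd) = 0.4039 × 8.65 = 3.494 g
n(Cd) = 3.494 / 112.41 = 0.03108 mol; n(e⁻) = 2 × 0.03108 = 0.06216 mol
Q = 0.06216 × 96500 / 0.836 = 7175 C
t = 7175 / 17.3 = 414.7 s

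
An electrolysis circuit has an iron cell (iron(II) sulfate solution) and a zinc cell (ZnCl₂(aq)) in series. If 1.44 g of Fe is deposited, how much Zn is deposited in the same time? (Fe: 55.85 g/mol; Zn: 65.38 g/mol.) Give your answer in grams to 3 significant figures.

n(Fe) = 1.44 / 55.85 = 0.02578 mol
Fe²⁺ + 2e⁻ → Fe, so n(e⁻) = 2 × 0.02578 = 0.05156 mol
The cells are in series, so the same charge (and hence the same n(e⁻) = 0.05156 mol) passes through both.
Zn²⁺ + 2e⁻ → Zn, so n(Zn) = 0.05156 / 2 = 0.02578 mol
m(Zn) = 0.02578 × 65.38 = 1.69 g

1.69 g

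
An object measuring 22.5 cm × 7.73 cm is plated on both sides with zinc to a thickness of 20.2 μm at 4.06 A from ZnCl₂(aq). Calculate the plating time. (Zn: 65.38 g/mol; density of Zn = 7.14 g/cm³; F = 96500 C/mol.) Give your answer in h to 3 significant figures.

Plated area = 2 × 22.5 × 7.73 = 347.9 cm²
Volume = 347.9 × 20.2×10⁻⁴ cm = 0.7028 cm³
m(Zn) = 0.7028 × 7.14 = 5.018 g
n(Zn) = 5.018 / 65.38 = 0.07675 mol; n(e⁻) = 2 × 0.07675 = 0.1535 mol
Q = 0.1535 × 96500 = 14810 C
t = 14810 / 4.06 = 3648 s = 1.01 h

1.01 h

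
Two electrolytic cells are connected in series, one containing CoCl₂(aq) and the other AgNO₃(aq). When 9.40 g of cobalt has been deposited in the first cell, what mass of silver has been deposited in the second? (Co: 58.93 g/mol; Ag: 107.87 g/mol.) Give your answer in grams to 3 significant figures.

34.4 g

n(Co) = 9.40 / 58.93 = 0.1595 mol
Co²⁺ + 2e⁻ → Co, so n(e⁻) = 2 × 0.1595 = 0.3190 mol
The cells are in series, so the same charge (and hence the same n(e⁻) = 0.3190 mol) passes through both.
Ag⁺ + e⁻ → Ag, so n(Ag) = 0.3190 mol
m(Ag) = 0.3190 × 107.87 = 34.4 g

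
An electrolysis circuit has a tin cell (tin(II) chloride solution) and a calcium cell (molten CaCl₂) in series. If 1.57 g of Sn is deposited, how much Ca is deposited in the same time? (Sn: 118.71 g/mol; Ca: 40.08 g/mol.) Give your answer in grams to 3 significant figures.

n(Sn) = 1.57 / 118.71 = 0.01323 mol
Sn²⁺ + 2e⁻ → Sn, so n(e⁻) = 2 × 0.01323 = 0.02646 mol
The cells are in series, so the same charge (and hence the same n(e⁻) = 0.02646 mol) passes through both.
Ca²⁺ + 2e⁻ → Ca, so n(Ca) = 0.02646 / 2 = 0.01323 mol
m(Ca) = 0.01323 × 40.08 = 0.530 g

0.530 g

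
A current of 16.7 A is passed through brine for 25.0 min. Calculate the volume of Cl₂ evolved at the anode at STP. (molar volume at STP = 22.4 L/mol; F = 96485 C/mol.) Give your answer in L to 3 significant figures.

2.91 L

Q = It = 16.7 × 1500 = 25050 C
n(e⁻) = 25050 / 96485 = 0.2596 mol
2Cl⁻ → Cl₂ + 2e⁻, so n(Cl₂) = 0.2596 / 2 = 0.1298 mol
V = 0.1298 × 22.4 = 2.908 L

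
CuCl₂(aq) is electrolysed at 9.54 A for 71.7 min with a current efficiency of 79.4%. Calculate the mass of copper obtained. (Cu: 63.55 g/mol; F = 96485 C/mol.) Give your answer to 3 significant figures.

Q = 9.54 × 4302 = 41040 C
n(e⁻) = 41040 / 96485 = 0.4254 mol
Cu²⁺ + 2e⁻ → Cu, so theoretical m(Cu) = 0.2127 × 63.55 = 13.52 g
Actual mass = 79.4% × 13.52 = 10.7 g

10.7 g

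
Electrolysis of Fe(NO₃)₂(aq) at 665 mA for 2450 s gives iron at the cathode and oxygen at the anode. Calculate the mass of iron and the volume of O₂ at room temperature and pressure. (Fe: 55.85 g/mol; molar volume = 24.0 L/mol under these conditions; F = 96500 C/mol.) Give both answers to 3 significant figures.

Q = 0.665 × 2450 = 1629 C; n(e⁻) = 1629 / 96500 = 0.01688 mol
Cathode: Fe²⁺ + 2e⁻ → Fe → n(Fe) = 0.01688/2 = 0.008440 mol → 0.471 g
Anode: 2H₂O → O₂ + 4H⁺ + 4e⁻ → n(O₂) = 0.01688/4 = 0.004220 mol → 0.101 L

0.471 g Fe; 0.101 L O₂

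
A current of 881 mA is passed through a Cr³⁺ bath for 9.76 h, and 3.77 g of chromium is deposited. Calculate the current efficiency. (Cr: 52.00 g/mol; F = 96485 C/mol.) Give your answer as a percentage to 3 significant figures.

Q = 0.881 × 35136 = 30950 C
n(e⁻) = 30950 / 96485 = 0.3208 mol
Cr³⁺ + 3e⁻ → Cr, so theoretical n(Cr) = 0.1069 mol → 5.559 g
Efficiency = 3.77 / 5.559 = 0.6782 = 67.8%

67.8%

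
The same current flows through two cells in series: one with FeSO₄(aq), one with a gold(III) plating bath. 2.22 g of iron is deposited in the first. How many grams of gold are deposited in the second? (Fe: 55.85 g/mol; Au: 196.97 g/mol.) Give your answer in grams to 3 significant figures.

n(Fe) = 2.22 / 55.85 = 0.03975 mol
Fe²⁺ + 2e⁻ → Fe, so n(e⁻) = 2 × 0.03975 = 0.07950 mol
The cells are in series, so the same charge (and hence the same n(e⁻) = 0.07950 mol) passes through both.
Au³⁺ + 3e⁻ → Au, so n(Au) = 0.07950 / 3 = 0.02650 mol
m(Au) = 0.02650 × 196.97 = 5.22 g

5.22 g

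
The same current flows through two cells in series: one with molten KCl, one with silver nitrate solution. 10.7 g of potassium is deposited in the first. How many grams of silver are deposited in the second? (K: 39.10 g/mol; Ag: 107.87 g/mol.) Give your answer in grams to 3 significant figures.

n(K) = 10.7 / 39.10 = 0.2737 mol
K⁺ + e⁻ → K, so n(e⁻) = 0.2737 mol
Since the cells are in series, n(e⁻) in the Ag cell is also 0.2737 mol.
Ag⁺ + e⁻ → Ag, so n(Ag) = 0.2737 mol
m(Ag) = 0.2737 × 107.87 = 29.5 g

29.5 g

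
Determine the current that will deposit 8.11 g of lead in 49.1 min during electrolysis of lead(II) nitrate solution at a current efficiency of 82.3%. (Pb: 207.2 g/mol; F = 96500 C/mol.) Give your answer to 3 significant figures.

3.12 A

n(Pb) = 8.11 / 207.2 = 0.03914 mol
Pb²⁺ + 2e⁻ → Pb, so n(e⁻) = 2 × 0.03914 = 0.07828 mol
Q = 0.07828 × 96500 / 0.823 = 9179 C
I = Q / t = 9179 / 2946 s = 3.12 A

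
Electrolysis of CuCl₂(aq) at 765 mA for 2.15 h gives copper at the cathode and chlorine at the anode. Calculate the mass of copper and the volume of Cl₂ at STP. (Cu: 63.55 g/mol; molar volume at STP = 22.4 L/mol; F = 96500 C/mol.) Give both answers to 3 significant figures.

1.95 g Cu; 0.687 L Cl₂

Q = 0.765 × 7740 = 5921 C; n(e⁻) = 5921 / 96500 = 0.06136 mol
Cathode: Cu²⁺ + 2e⁻ → Cu → n(Cu) = 0.06136/2 = 0.03068 mol → 1.95 g
Anode: 2Cl⁻ → Cl₂ + 2e⁻ → n(Cl₂) = 0.06136/2 = 0.03068 mol → 0.687 L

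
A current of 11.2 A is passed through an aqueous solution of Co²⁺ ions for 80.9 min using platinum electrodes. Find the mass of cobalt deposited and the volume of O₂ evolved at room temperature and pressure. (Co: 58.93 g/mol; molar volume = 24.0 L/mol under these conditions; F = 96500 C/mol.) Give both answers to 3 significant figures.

Q = 11.2 × 4854 = 54360 C; n(e⁻) = 54360 / 96500 = 0.5633 mol
Cathode: Co²⁺ + 2e⁻ → Co → n(Co) = 0.5633/2 = 0.2817 mol → 16.6 g
Anode: 2H₂O → O₂ + 4H⁺ + 4e⁻ → n(O₂) = 0.5633/4 = 0.1408 mol → 3.38 L

16.6 g Co; 3.38 L O₂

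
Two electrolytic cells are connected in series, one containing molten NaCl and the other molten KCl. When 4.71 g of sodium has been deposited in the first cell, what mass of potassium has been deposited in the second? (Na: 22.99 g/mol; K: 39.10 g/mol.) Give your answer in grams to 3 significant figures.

n(Na) = 4.71 / 22.99 = 0.2049 mol
Na⁺ + e⁻ → Na, so n(e⁻) = 0.2049 mol
Same current for the same time ⇒ same n(e⁻) = 0.2049 mol in both cells.
K⁺ + e⁻ → K, so n(K) = 0.2049 mol
m(K) = 0.2049 × 39.10 = 8.01 g

8.01 g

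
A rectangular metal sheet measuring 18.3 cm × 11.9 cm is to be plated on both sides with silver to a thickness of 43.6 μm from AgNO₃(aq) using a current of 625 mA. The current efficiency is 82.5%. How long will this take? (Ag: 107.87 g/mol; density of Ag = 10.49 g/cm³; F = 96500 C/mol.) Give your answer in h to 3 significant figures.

Plated area = 2 × 18.3 × 11.9 = 435.5 cm²
Volume = 435.5 × 43.6×10⁻⁴ cm = 1.899 cm³
m(Ag) = 1.899 × 10.49 = 19.92 g
n(Ag) = 19.92 / 107.87 = 0.1847 mol; n(e⁻) = 0.1847 mol
Q = 0.1847 × 96500 / 0.825 = 21600 C
t = 21600 / 0.625 = 34560 s = 9.60 h

9.60 h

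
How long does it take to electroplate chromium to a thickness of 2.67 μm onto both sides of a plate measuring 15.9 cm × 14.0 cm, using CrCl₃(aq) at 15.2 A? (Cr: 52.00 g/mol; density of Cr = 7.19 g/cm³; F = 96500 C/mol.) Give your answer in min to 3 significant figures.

Plated area = 2 × 15.9 × 14.0 = 445.2 cm²
Volume = 445.2 × 2.67×10⁻⁴ cm = 0.1189 cm³
m(Cr) = 0.1189 × 7.19 = 0.8549 g
n(Cr) = 0.8549 / 52.00 = 0.01644 mol; n(e⁻) = 3 × 0.01644 = 0.04932 mol
Q = 0.04932 × 96500 = 4759 C
t = 4759 / 15.2 = 313.1 s = 5.22 min

5.22 min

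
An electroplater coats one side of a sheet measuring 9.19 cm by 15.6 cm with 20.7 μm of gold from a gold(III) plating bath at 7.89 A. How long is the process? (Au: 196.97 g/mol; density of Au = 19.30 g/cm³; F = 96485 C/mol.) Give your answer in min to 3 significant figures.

17.8 min

Plated area = 9.19 × 15.6 = 143.4 cm²
Volume = 143.4 × 20.7×10⁻⁴ cm = 0.2968 cm³
m(Au) = 0.2968 × 19.30 = 5.728 g
n(Au) = 5.728 / 196.97 = 0.02908 mol; n(e⁻) = 3 × 0.02908 = 0.08724 mol
Q = 0.08724 × 96485 = 8417 C
t = 8417 / 7.89 = 1067 s = 17.8 min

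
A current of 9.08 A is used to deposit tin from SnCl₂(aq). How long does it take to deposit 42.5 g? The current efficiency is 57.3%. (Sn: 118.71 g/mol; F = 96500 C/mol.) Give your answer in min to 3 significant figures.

n(Sn) = 42.5 / 118.71 = 0.3580 mol
Sn²⁺ + 2e⁻ → Sn, so n(e⁻) = 2 × 0.3580 = 0.7160 mol
Q = 0.7160 × 96500 / 0.573 = 1.206×10^5 C
t = Q / I = 1.206×10^5 / 9.08 = 13280 s = 221 min

221 min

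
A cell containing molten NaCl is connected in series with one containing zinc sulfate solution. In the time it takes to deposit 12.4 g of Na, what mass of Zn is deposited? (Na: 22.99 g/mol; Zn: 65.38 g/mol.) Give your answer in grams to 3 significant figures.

17.6 g

n(Na) = 12.4 / 22.99 = 0.5394 mol
Na⁺ + e⁻ → Na, so n(e⁻) = 0.5394 mol
Since the cells are in series, n(e⁻) in the Zn cell is also 0.5394 mol.
Zn²⁺ + 2e⁻ → Zn, so n(Zn) = 0.5394 / 2 = 0.2697 mol
m(Zn) = 0.2697 × 65.38 = 17.6 g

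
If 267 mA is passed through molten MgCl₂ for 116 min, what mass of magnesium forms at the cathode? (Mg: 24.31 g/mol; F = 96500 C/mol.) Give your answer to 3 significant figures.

Charge passed = 0.267 × 6960 = 1858 C
n(e⁻) = Q/F = 1858/96500 = 0.01925 mol
Mg²⁺ + 2e⁻ → Mg, so n(Mg) = 0.01925 / 2 = 0.009625 mol
m = 0.009625 × 24.31 = 0.234 g

0.234 g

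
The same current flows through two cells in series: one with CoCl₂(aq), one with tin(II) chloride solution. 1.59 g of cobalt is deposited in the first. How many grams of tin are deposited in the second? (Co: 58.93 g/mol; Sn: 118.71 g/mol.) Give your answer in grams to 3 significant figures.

n(Co) = 1.59 / 58.93 = 0.02698 mol
Co²⁺ + 2e⁻ → Co, so n(e⁻) = 2 × 0.02698 = 0.05396 mol
Same current for the same time ⇒ same n(e⁻) = 0.05396 mol in both cells.
Sn²⁺ + 2e⁻ → Sn, so n(Sn) = 0.05396 / 2 = 0.02698 mol
m(Sn) = 0.02698 × 118.71 = 3.20 g

3.20 g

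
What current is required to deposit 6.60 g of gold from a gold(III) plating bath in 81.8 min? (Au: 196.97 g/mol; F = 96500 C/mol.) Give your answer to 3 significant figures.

1.98 A

n(Au) = 6.60 / 196.97 = 0.03351 mol
Au³⁺ + 3e⁻ → Au, so n(e⁻) = 3 × 0.03351 = 0.1005 mol
Q = 0.1005 × 96500 = 9698 C
I = Q / t = 9698 / 4908 s = 1.98 A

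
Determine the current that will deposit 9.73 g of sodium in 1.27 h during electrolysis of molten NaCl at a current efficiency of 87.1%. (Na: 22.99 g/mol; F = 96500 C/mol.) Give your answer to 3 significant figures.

10.3 A

n(Na) = 9.73 / 22.99 = 0.4232 mol
Na⁺ + e⁻ → Na, so n(e⁻) = 0.4232 mol
Q = 0.4232 × 96500 / 0.871 = 46890 C
I = Q / t = 46890 / 4572 s = 10.3 A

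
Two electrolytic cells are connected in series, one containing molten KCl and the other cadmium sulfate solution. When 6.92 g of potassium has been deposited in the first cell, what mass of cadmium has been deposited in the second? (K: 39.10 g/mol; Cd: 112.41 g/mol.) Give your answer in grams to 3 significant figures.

n(K) = 6.92 / 39.10 = 0.1770 mol
K⁺ + e⁻ → K, so n(e⁻) = 0.1770 mol
In series, the same 0.1770 mol of electrons flows through the second cell.
Cd²⁺ + 2e⁻ → Cd, so n(Cd) = 0.1770 / 2 = 0.08850 mol
m(Cd) = 0.08850 × 112.41 = 9.95 g

9.95 g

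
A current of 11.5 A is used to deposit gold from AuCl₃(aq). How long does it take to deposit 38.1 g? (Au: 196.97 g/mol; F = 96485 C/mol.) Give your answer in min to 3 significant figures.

n(Au) = 38.1 / 196.97 = 0.1934 mol
Au³⁺ + 3e⁻ → Au, so n(e⁻) = 3 × 0.1934 = 0.5802 mol
Q = 0.5802 × 96485 = 55980 C
t = Q / I = 55980 / 11.5 = 4868 s = 81.1 min

81.1 min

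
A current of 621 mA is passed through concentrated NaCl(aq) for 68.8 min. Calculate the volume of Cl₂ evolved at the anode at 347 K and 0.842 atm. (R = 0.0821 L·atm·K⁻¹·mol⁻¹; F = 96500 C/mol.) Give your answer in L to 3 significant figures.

Q = 0.621 A × 4128 s = 2563 C
n(e⁻) = Q/F = 2563/96500 = 0.02656 mol
2Cl⁻ → Cl₂ + 2e⁻, so n(Cl₂) = 0.02656 / 2 = 0.01328 mol
V = nRT/P = 0.01328 × 0.0821 × 347 / 0.842 = 0.4493 L

0.449 L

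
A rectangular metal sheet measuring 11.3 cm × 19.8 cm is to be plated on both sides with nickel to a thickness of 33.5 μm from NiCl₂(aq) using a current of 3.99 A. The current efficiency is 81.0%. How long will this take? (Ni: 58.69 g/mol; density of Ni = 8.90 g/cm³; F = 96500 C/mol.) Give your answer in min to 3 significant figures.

Plated area = 2 × 11.3 × 19.8 = 447.5 cm²
Volume = 447.5 × 33.5×10⁻⁴ cm = 1.499 cm³
m(Ni) = 1.499 × 8.90 = 13.34 g
n(Ni) = 13.34 / 58.69 = 0.2273 mol; n(e⁻) = 2 × 0.2273 = 0.4546 mol
Q = 0.4546 × 96500 / 0.810 = 54160 C
t = 54160 / 3.99 = 13570 s = 226 min

226 min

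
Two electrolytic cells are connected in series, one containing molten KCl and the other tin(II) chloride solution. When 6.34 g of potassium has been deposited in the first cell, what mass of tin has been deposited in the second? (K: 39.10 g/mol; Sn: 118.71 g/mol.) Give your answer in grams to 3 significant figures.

n(K) = 6.34 / 39.10 = 0.1621 mol
K⁺ + e⁻ → K, so n(e⁻) = 0.1621 mol
Since the cells are in series, n(e⁻) in the Sn cell is also 0.1621 mol.
Sn²⁺ + 2e⁻ → Sn, so n(Sn) = 0.1621 / 2 = 0.08105 mol
m(Sn) = 0.08105 × 118.71 = 9.62 g

9.62 g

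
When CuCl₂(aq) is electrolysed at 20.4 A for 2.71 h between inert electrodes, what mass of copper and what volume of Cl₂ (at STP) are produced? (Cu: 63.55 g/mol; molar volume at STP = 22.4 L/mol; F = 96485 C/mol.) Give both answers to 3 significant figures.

Q = 20.4 × 9756 = 1.990×10^5 C; n(e⁻) = 1.990×10^5 / 96485 = 2.062 mol
Cathode: Cu²⁺ + 2e⁻ → Cu → n(Cu) = 2.062/2 = 1.031 mol → 65.5 g
Anode: 2Cl⁻ → Cl₂ + 2e⁻ → n(Cl₂) = 2.062/2 = 1.031 mol → 23.1 L

65.5 g Cu; 23.1 L Cl₂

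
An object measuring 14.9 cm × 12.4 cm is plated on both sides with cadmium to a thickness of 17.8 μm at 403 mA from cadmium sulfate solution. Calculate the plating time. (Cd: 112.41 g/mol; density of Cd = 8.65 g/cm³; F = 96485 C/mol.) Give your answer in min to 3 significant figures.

Plated area = 2 × 14.9 × 12.4 = 369.5 cm²
Volume = 369.5 × 17.8×10⁻⁴ cm = 0.6577 cm³
m(Cd) = 0.6577 × 8.65 = 5.689 g
n(Cd) = 5.689 / 112.41 = 0.05061 mol; n(e⁻) = 2 × 0.05061 = 0.1012 mol
Q = 0.1012 × 96485 = 9764 C
t = 9764 / 0.403 = 24230 s = 404 min

404 min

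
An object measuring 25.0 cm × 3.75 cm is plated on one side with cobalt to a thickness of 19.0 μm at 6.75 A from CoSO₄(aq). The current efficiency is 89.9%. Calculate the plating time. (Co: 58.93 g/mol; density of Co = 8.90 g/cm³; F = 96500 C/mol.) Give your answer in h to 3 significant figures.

0.238 h

Plated area = 25.0 × 3.75 = 93.75 cm²
Volume = 93.75 × 19.0×10⁻⁴ cm = 0.1781 cm³
m(Co) = 0.1781 × 8.90 = 1.585 g
n(Co) = 1.585 / 58.93 = 0.02690 mol; n(e⁻) = 2 × 0.02690 = 0.05380 mol
Q = 0.05380 × 96500 / 0.899 = 5775 C
t = 5775 / 6.75 = 855.6 s = 0.238 h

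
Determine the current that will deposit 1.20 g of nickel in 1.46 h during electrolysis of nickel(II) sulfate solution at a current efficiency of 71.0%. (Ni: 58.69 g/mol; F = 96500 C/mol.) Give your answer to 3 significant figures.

1.06 A

n(Ni) = 1.20 / 58.69 = 0.02045 mol
Ni²⁺ + 2e⁻ → Ni, so n(e⁻) = 2 × 0.02045 = 0.04090 mol
Q = 0.04090 × 96500 / 0.710 = 5559 C
I = Q / t = 5559 / 5256 s = 1.06 A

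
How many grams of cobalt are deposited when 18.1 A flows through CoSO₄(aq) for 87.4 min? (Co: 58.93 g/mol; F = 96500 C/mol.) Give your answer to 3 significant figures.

29.0 g

Q = 18.1 A × 5244 s = 94920 C
n(e⁻) = Q/F = 94920/96500 = 0.9836 mol
Co²⁺ + 2e⁻ → Co, so n(Co) = 0.9836 / 2 = 0.4918 mol
m = 0.4918 × 58.93 = 29.0 g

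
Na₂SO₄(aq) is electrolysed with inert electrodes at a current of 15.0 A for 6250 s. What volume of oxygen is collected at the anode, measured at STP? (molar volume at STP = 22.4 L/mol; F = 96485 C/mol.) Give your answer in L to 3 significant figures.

5.44 L

Q = It = 15.0 × 6250 = 93750 C
n(e⁻) = 93750 / 96485 = 0.9717 mol
2H₂O → O₂ + 4H⁺ + 4e⁻, so n(O₂) = 0.9717 / 4 = 0.2429 mol
V = 0.2429 × 22.4 = 5.441 L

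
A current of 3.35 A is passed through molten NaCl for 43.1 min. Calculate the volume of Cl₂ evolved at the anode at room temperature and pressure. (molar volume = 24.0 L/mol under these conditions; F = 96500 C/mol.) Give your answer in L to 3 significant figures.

1.08 L

Q = It = 3.35 × 2586 = 8663 C
n(e⁻) = Q/F = 8663/96500 = 0.08977 mol
2Cl⁻ → Cl₂ + 2e⁻, so n(Cl₂) = 0.08977 / 2 = 0.04489 mol
V = 0.04489 × 24.0 = 1.077 L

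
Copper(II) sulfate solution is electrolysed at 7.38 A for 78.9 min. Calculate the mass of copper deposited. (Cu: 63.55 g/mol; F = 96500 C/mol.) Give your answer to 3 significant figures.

Charge passed = 7.38 × 4734 = 34940 C
n(e⁻) = Q/F = 34940/96500 = 0.3621 mol
Cu²⁺ + 2e⁻ → Cu, so n(Cu) = 0.3621 / 2 = 0.1811 mol
m = 0.1811 × 63.55 = 11.5 g

11.5 g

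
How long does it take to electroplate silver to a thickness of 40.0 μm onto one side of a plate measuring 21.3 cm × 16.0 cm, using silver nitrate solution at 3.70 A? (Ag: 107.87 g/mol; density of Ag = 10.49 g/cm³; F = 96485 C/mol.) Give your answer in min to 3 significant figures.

57.6 min

Plated area = 21.3 × 16.0 = 340.8 cm²
Volume = 340.8 × 40.0×10⁻⁴ cm = 1.363 cm³
m(Ag) = 1.363 × 10.49 = 14.30 g
n(Ag) = 14.30 / 107.87 = 0.1326 mol; n(e⁻) = 0.1326 mol
Q = 0.1326 × 96485 = 12790 C
t = 12790 / 3.70 = 3457 s = 57.6 min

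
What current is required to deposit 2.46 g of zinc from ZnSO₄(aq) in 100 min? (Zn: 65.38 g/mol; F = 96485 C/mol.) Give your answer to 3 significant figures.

n(Zn) = 2.46 / 65.38 = 0.03763 mol
Zn²⁺ + 2e⁻ → Zn, so n(e⁻) = 2 × 0.03763 = 0.07526 mol
Q = 0.07526 × 96485 = 7261 C
I = Q / t = 7261 / 6000 s = 1.21 A

1.21 A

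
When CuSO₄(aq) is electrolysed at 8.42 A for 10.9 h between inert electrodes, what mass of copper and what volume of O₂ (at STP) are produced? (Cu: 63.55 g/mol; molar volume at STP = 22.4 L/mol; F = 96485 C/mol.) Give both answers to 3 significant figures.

Q = 8.42 × 39240 = 3.304×10^5 C; n(e⁻) = 3.304×10^5 / 96485 = 3.424 mol
Cathode: Cu²⁺ + 2e⁻ → Cu → n(Cu) = 3.424/2 = 1.712 mol → 109 g
Anode: 2H₂O → O₂ + 4H⁺ + 4e⁻ → n(O₂) = 3.424/4 = 0.8560 mol → 19.2 L

109 g Cu; 19.2 L O₂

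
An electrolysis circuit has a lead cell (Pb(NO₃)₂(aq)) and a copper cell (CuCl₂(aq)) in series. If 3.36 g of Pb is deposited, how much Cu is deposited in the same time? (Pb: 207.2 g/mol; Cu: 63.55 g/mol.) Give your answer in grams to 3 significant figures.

n(Pb) = 3.36 / 207.2 = 0.01622 mol
Pb²⁺ + 2e⁻ → Pb, so n(e⁻) = 2 × 0.01622 = 0.03244 mol
Same current for the same time ⇒ same n(e⁻) = 0.03244 mol in both cells.
Cu²⁺ + 2e⁻ → Cu, so n(Cu) = 0.03244 / 2 = 0.01622 mol
m(Cu) = 0.01622 × 63.55 = 1.03 g

1.03 g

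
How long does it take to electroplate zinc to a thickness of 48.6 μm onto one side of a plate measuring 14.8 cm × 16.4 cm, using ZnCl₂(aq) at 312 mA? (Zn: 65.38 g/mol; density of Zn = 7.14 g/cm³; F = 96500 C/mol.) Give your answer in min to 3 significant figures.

1330 min

Plated area = 14.8 × 16.4 = 242.7 cm²
Volume = 242.7 × 48.6×10⁻⁴ cm = 1.180 cm³
m(Zn) = 1.180 × 7.14 = 8.425 g
n(Zn) = 8.425 / 65.38 = 0.1289 mol; n(e⁻) = 2 × 0.1289 = 0.2578 mol
Q = 0.2578 × 96500 = 24880 C
t = 24880 / 0.312 = 79740 s = 1330 min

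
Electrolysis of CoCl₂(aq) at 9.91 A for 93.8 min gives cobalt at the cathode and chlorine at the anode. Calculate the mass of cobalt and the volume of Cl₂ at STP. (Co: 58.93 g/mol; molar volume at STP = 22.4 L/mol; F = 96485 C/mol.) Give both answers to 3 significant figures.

17.0 g Co; 6.47 L Cl₂

Q = 9.91 × 5628 = 55770 C; n(e⁻) = 55770 / 96485 = 0.5780 mol
Cathode: Co²⁺ + 2e⁻ → Co → n(Co) = 0.5780/2 = 0.2890 mol → 17.0 g
Anode: 2Cl⁻ → Cl₂ + 2e⁻ → n(Cl₂) = 0.5780/2 = 0.2890 mol → 6.47 L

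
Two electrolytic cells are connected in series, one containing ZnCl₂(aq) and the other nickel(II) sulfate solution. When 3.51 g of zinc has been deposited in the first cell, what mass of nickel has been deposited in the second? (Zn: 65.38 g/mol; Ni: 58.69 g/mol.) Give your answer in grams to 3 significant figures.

n(Zn) = 3.51 / 65.38 = 0.05369 mol
Zn²⁺ + 2e⁻ → Zn, so n(e⁻) = 2 × 0.05369 = 0.1074 mol
The cells are in series, so the same charge (and hence the same n(e⁻) = 0.1074 mol) passes through both.
Ni²⁺ + 2e⁻ → Ni, so n(Ni) = 0.1074 / 2 = 0.05370 mol
m(Ni) = 0.05370 × 58.69 = 3.15 g

3.15 g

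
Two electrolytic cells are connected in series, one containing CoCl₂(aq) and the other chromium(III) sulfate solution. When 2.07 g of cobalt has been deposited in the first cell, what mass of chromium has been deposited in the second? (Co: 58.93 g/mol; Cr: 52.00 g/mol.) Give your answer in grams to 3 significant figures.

n(Co) = 2.07 / 58.93 = 0.03513 mol
Co²⁺ + 2e⁻ → Co, so n(e⁻) = 2 × 0.03513 = 0.07026 mol
The cells are in series, so the same charge (and hence the same n(e⁻) = 0.07026 mol) passes through both.
Cr³⁺ + 3e⁻ → Cr, so n(Cr) = 0.07026 / 3 = 0.02342 mol
m(Cr) = 0.02342 × 52.00 = 1.22 g

1.22 g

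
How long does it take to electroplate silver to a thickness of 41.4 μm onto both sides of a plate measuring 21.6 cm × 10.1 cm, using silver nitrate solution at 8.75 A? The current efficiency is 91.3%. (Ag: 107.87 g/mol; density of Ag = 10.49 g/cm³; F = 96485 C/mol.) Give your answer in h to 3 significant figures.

0.589 h

Plated area = 2 × 21.6 × 10.1 = 436.3 cm²
Volume = 436.3 × 41.4×10⁻⁴ cm = 1.806 cm³
m(Ag) = 1.806 × 10.49 = 18.94 g
n(Ag) = 18.94 / 107.87 = 0.1756 mol; n(e⁻) = 0.1756 mol
Q = 0.1756 × 96485 / 0.913 = 18560 C
t = 18560 / 8.75 = 2121 s = 0.589 h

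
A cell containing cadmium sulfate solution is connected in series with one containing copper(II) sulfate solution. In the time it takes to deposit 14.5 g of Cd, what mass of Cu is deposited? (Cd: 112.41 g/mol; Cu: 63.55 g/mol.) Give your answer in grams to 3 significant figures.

n(Cd) = 14.5 / 112.41 = 0.1290 mol
Cd²⁺ + 2e⁻ → Cd, so n(e⁻) = 2 × 0.1290 = 0.2580 mol
In series, the same 0.2580 mol of electrons flows through the second cell.
Cu²⁺ + 2e⁻ → Cu, so n(Cu) = 0.2580 / 2 = 0.1290 mol
m(Cu) = 0.1290 × 63.55 = 8.20 g

8.20 g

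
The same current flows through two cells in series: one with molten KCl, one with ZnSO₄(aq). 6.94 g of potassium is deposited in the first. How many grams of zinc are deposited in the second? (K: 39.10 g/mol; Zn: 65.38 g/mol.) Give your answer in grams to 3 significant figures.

n(K) = 6.94 / 39.10 = 0.1775 mol
K⁺ + e⁻ → K, so n(e⁻) = 0.1775 mol
The cells are in series, so the same charge (and hence the same n(e⁻) = 0.1775 mol) passes through both.
Zn²⁺ + 2e⁻ → Zn, so n(Zn) = 0.1775 / 2 = 0.08875 mol
m(Zn) = 0.08875 × 65.38 = 5.80 g

5.80 g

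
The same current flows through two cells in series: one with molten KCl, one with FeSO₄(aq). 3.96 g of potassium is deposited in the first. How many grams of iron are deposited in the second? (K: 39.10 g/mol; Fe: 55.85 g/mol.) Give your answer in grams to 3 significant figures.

2.83 g

n(K) = 3.96 / 39.10 = 0.1013 mol
K⁺ + e⁻ → K, so n(e⁻) = 0.1013 mol
Since the cells are in series, n(e⁻) in the Fe cell is also 0.1013 mol.
Fe²⁺ + 2e⁻ → Fe, so n(Fe) = 0.1013 / 2 = 0.05065 mol
m(Fe) = 0.05065 × 55.85 = 2.83 g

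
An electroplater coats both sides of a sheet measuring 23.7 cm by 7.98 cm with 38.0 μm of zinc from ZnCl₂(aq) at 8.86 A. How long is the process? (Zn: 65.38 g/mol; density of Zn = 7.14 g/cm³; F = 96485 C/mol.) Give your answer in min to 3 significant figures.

57.0 min

Plated area = 2 × 23.7 × 7.98 = 378.3 cm²
Volume = 378.3 × 38.0×10⁻⁴ cm = 1.438 cm³
m(Zn) = 1.438 × 7.14 = 10.27 g
n(Zn) = 10.27 / 65.38 = 0.1571 mol; n(e⁻) = 2 × 0.1571 = 0.3142 mol
Q = 0.3142 × 96485 = 30320 C
t = 30320 / 8.86 = 3422 s = 57.0 min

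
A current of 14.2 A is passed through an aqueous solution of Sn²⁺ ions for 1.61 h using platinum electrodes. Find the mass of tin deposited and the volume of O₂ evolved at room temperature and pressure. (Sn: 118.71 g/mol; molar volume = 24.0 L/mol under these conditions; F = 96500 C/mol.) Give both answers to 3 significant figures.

50.6 g Sn; 5.12 L O₂

Q = 14.2 × 5796 = 82300 C; n(e⁻) = 82300 / 96500 = 0.8528 mol
Cathode: Sn²⁺ + 2e⁻ → Sn → n(Sn) = 0.8528/2 = 0.4264 mol → 50.6 g
Anode: 2H₂O → O₂ + 4H⁺ + 4e⁻ → n(O₂) = 0.8528/4 = 0.2132 mol → 5.12 L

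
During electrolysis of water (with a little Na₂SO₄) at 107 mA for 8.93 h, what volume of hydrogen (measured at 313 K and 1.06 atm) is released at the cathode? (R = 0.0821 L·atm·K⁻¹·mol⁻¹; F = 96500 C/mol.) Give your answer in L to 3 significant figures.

0.432 L

Q = It = 0.107 × 32148 = 3440 C
Moles of electrons = 3440 / 96500 = 0.03565 mol
2H⁺ + 2e⁻ → H₂, so n(H₂) = 0.03565 / 2 = 0.01783 mol
V = nRT/P = 0.01783 × 0.0821 × 313 / 1.06 = 0.4322 L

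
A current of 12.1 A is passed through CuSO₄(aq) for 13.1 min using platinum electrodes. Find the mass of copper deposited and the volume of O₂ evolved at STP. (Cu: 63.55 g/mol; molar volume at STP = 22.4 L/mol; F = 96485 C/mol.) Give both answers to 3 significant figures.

3.13 g Cu; 0.552 L O₂

Q = 12.1 × 786 = 9511 C; n(e⁻) = 9511 / 96485 = 0.09857 mol
Cathode: Cu²⁺ + 2e⁻ → Cu → n(Cu) = 0.09857/2 = 0.04929 mol → 3.13 g
Anode: 2H₂O → O₂ + 4H⁺ + 4e⁻ → n(O₂) = 0.09857/4 = 0.02464 mol → 0.552 L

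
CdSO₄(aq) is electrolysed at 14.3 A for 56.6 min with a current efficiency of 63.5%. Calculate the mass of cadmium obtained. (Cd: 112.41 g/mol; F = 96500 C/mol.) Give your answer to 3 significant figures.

18.0 g

Q = 14.3 × 3396 = 48560 C
n(e⁻) = 48560 / 96500 = 0.5032 mol
Cd²⁺ + 2e⁻ → Cd, so theoretical m(Cd) = 0.2516 × 112.41 = 28.28 g
Actual mass = 63.5% × 28.28 = 18.0 g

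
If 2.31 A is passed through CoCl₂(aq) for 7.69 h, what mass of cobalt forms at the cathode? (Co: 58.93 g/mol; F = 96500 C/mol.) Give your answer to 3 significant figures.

Charge passed = 2.31 × 27684 = 63950 C
n(e⁻) = 63950 / 96500 = 0.6627 mol
Co²⁺ + 2e⁻ → Co, so n(Co) = 0.6627 / 2 = 0.3314 mol
m = 0.3314 × 58.93 = 19.5 g

19.5 g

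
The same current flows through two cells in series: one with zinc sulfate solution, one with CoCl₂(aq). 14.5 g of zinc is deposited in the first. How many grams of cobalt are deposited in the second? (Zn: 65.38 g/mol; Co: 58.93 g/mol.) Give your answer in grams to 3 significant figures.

13.1 g

n(Zn) = 14.5 / 65.38 = 0.2218 mol
Zn²⁺ + 2e⁻ → Zn, so n(e⁻) = 2 × 0.2218 = 0.4436 mol
In series, the same 0.4436 mol of electrons flows through the second cell.
Co²⁺ + 2e⁻ → Co, so n(Co) = 0.4436 / 2 = 0.2218 mol
m(Co) = 0.2218 × 58.93 = 13.1 g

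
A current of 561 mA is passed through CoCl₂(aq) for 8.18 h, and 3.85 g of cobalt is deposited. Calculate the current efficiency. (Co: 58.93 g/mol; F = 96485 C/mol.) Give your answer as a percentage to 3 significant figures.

Q = 0.561 × 29448 = 16520 C
n(e⁻) = 16520 / 96485 = 0.1712 mol
Co²⁺ + 2e⁻ → Co, so theoretical n(Co) = 0.08560 mol → 5.044 g
Efficiency = 3.85 / 5.044 = 0.7633 = 76.3%

76.3%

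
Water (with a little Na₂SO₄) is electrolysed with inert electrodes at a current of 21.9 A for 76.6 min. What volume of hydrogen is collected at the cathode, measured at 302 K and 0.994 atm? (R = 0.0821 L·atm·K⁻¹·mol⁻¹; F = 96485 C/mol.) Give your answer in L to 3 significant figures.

Q = 21.9 A × 4596 s = 1.007×10^5 C
n(e⁻) = Q/F = 1.007×10^5/96485 = 1.044 mol
2H⁺ + 2e⁻ → H₂, so n(H₂) = 1.044 / 2 = 0.5220 mol
V = nRT/P = 0.5220 × 0.0821 × 302 / 0.994 = 13.02 L

13.0 L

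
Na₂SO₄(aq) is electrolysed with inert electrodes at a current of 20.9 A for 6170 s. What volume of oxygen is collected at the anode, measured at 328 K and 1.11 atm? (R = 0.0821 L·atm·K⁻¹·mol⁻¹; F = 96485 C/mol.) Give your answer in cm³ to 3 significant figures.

Charge passed = 20.9 × 6170 = 1.290×10^5 C
n(e⁻) = 1.290×10^5 / 96485 = 1.337 mol
2H₂O → O₂ + 4H⁺ + 4e⁻, so n(O₂) = 1.337 / 4 = 0.3343 mol
V = nRT/P = 0.3343 × 0.0821 × 328 / 1.11 = 8.110 L
= 8110 cm³

8110 cm³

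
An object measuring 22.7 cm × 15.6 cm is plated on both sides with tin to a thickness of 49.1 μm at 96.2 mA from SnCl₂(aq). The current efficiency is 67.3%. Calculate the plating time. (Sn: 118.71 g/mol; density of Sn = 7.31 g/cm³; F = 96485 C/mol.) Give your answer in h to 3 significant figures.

Plated area = 2 × 22.7 × 15.6 = 708.2 cm²
Volume = 708.2 × 49.1×10⁻⁴ cm = 3.477 cm³
m(Sn) = 3.477 × 7.31 = 25.42 g
n(Sn) = 25.42 / 118.71 = 0.2141 mol; n(e⁻) = 2 × 0.2141 = 0.4282 mol
Q = 0.4282 × 96485 / 0.673 = 61390 C
t = 61390 / 0.0962 = 6.381×10^5 s = 177 h

177 h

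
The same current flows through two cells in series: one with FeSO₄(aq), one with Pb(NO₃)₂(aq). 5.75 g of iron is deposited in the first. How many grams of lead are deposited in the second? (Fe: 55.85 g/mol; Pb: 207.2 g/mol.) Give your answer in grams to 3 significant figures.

21.3 g

n(Fe) = 5.75 / 55.85 = 0.1030 mol
Fe²⁺ + 2e⁻ → Fe, so n(e⁻) = 2 × 0.1030 = 0.2060 mol
The cells are in series, so the same charge (and hence the same n(e⁻) = 0.2060 mol) passes through both.
Pb²⁺ + 2e⁻ → Pb, so n(Pb) = 0.2060 / 2 = 0.1030 mol
m(Pb) = 0.1030 × 207.2 = 21.3 g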